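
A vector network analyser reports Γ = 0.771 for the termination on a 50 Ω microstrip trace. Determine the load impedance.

Z_L = Z_0·(1 + Γ)/(1 − Γ) = 50·(1.77)/(0.229)

Z_L ≈ 387 Ω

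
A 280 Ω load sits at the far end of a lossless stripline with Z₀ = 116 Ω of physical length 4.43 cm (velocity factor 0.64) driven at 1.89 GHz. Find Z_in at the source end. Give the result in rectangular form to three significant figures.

Z_in ≈ 161 + j116 Ω

λ = v/f = 0.64·c / 1.89 GHz = 0.102 m
βl = 2π·l/λ = 2π × 0.436 = 157°
tan(βl) = tan(157°) = -0.425
Z_in = Z_0·(Z_L + jZ_0·tanβl)/(Z_0 + jZ_L·tanβl)
     = 116·(280 − j49.3)/(116 − j119)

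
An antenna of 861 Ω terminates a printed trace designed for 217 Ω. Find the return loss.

RL ≈ 4.47 dB

Γ = (861 − 217)/(861 + 217) = 0.597
RL = −20·log₁₀|Γ| = −20·log₁₀(0.597)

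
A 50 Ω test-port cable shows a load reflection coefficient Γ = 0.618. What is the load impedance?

Z_L ≈ 212 Ω

Z_L = Z_0·(1 + Γ)/(1 − Γ) = 50·(1.62)/(0.382)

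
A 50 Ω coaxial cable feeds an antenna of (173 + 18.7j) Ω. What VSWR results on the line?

VSWR ≈ 3.5

Γ = (Z_L − Z_0)/(Z_L + Z_0) = (123 + j18.7)/(223 + j18.7)
|Γ| = 124/224 = 0.556
VSWR = (1 + |Γ|)/(1 − |Γ|) = 1.56/0.444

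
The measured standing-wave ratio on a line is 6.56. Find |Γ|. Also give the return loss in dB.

|Γ| = (S − 1)/(S + 1) = (6.56 − 1)/(6.56 + 1) = 5.56/7.56
RL = −20·log₁₀|Γ| = −20·log₁₀(0.735)

|Γ| ≈ 0.735; return loss ≈ 2.67 dB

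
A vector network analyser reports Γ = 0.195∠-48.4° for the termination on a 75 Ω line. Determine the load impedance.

Z_L ≈ 92.6 − j28.1 Ω

Z_L = Z_0·(1 + Γ)/(1 − Γ) = 75·(1.13 − j0.146)/(0.871 + j0.146)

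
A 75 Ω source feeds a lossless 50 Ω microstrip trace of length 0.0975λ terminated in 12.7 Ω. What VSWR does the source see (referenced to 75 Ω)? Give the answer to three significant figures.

VSWR ≈ 4.85

βl = 2π × 0.0975 = 35.1°
tan(βl) = 0.703
Z_in = Z_0·(Z_L + jZ_0·tanβl)/(Z_0 + jZ_L·tanβl) = 18.4 + j31.9 Ω
Γ_s = (Z_in − Z_s)/(Z_in + Z_s) = (-56.6 + j31.9)/(93.4 + j31.9), |Γ_s| = 0.658
VSWR = (1 + |Γ_s|)/(1 − |Γ_s|)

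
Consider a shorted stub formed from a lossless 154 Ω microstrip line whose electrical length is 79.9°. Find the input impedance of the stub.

tan(βl) = 5.61
For a shorted stub, Z_in = jZ_0·tan(βl)

Z_in ≈ +j865 Ω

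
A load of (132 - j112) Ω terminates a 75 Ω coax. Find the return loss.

RL ≈ 5.45 dB

Γ = (57 − j112)/(207 − j112), |Γ| = 0.534
RL = −20·log₁₀|Γ| = −20·log₁₀(0.534)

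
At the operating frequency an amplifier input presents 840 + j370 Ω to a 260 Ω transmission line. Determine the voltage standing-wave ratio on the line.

Γ = (Z_L − Z_0)/(Z_L + Z_0) = (580 + j370)/(1100 + j370)
|Γ| = 688/1160 = 0.593
VSWR = (1 + |Γ|)/(1 − |Γ|) = 1.59/0.407

VSWR ≈ 3.91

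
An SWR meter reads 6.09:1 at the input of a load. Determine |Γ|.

|Γ| = (S − 1)/(S + 1) = (6.09 − 1)/(6.09 + 1) = 5.09/7.09

|Γ| ≈ 0.718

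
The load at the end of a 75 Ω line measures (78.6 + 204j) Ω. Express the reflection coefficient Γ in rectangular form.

Γ ≈ 0.647 + j0.469

Γ = (Z_L − Z_0)/(Z_L + Z_0) = (3.6 + j204)/(153.6 + j204)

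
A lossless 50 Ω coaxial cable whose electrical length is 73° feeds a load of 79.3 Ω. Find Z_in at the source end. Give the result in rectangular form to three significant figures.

Z_in ≈ 33.2 − j8.88 Ω

tan(βl) = tan(73°) = 3.27
Z_in = Z_0·(Z_L + jZ_0·tanβl)/(Z_0 + jZ_L·tanβl)
     = 50·(79.3 + j164)/(50 + j259)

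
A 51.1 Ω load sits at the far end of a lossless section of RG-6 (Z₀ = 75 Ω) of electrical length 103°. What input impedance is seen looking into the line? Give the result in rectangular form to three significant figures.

Z_in ≈ 104 − j17.9 Ω

tan(βl) = tan(103°) = -4.33
Z_in = Z_0·(Z_L + jZ_0·tanβl)/(Z_0 + jZ_L·tanβl)
     = 75·(51.1 − j325)/(75 − j221)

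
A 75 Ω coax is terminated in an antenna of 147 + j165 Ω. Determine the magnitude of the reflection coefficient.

Γ = (Z_L − Z_0)/(Z_L + Z_0) = (72 + j165)/(222 + j165)
|Γ| = 180/277

|Γ| ≈ 0.651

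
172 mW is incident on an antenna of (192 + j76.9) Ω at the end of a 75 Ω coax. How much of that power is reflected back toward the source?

|Γ| = |(117 + j76.9)/(267 + j76.9)| = 0.504
|Γ|² = 0.254
P_refl = |Γ|²·P_inc = 43.7 mW, P_del = (1 − |Γ|²)·P_inc = 128 mW

P_reflected ≈ 43.7 mW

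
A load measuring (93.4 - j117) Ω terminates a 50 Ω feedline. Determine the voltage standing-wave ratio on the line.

Γ = (Z_L − Z_0)/(Z_L + Z_0) = (43.4 − j117)/(143.4 − j117)
|Γ| = 125/185 = 0.674
VSWR = (1 + |Γ|)/(1 − |Γ|) = 1.67/0.326

VSWR ≈ 5.14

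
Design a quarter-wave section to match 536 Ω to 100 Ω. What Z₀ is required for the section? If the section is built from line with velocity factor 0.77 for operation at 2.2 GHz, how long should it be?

Z_qwt ≈ 232 Ω; length ≈ 2.62 cm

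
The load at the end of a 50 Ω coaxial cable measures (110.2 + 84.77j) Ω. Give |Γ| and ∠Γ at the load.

Γ = (Z_L − Z_0)/(Z_L + Z_0) = (60.2 + j84.77)/(160.2 + j84.77)
|Γ| = 104/181 = 0.574

Γ ≈ 0.574 ∠ 26.7°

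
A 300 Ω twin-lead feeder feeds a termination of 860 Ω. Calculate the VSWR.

VSWR ≈ 2.87

For a purely resistive load, VSWR = R_L/Z_0 or Z_0/R_L (whichever > 1) = 860/300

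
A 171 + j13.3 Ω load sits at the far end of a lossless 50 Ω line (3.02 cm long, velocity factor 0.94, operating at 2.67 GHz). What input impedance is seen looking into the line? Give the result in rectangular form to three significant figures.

λ = v/f = 0.94·c / 2.67 GHz = 0.106 m
βl = 2π·l/λ = 2π × 0.286 = 103°
tan(βl) = tan(103°) = -4.35
Z_in = Z_0·(Z_L + jZ_0·tanβl)/(Z_0 + jZ_L·tanβl)
     = 50·(171 − j204)/(108 − j744)

Z_in ≈ 15.1 + j9.3 Ω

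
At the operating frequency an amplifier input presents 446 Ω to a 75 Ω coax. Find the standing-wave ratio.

Γ = (446 − 75)/(446 + 75) = 0.712
VSWR = (1 + 0.712)/(1 − 0.712)

VSWR ≈ 5.95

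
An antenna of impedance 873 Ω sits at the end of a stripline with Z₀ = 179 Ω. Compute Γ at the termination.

Γ = (Z_L − Z_0)/(Z_L + Z_0) = (873 − 179)/(873 + 179) = 694/1052

Γ = 0.66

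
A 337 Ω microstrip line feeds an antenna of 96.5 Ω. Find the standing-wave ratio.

VSWR ≈ 3.49

For a purely resistive load, VSWR = R_L/Z_0 or Z_0/R_L (whichever > 1) = 337/96.5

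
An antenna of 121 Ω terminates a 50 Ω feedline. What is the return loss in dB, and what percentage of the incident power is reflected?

Γ = (121 − 50)/(121 + 50) = 0.415
RL = −20·log₁₀(0.415) = 7.63 dB
P_refl/P_inc = |Γ|² = 0.172

RL ≈ 7.63 dB; 17.2% of incident power reflected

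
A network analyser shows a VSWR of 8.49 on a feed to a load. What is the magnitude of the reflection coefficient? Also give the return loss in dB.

|Γ| ≈ 0.789; return loss ≈ 2.06 dB

|Γ| = (S − 1)/(S + 1) = (8.49 − 1)/(8.49 + 1) = 7.49/9.49
RL = −20·log₁₀|Γ| = −20·log₁₀(0.789)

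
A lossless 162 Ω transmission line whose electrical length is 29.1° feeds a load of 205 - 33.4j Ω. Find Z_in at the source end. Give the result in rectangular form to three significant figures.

tan(βl) = tan(29.1°) = 0.557
Z_in = Z_0·(Z_L + jZ_0·tanβl)/(Z_0 + jZ_L·tanβl)
     = 162·(205 + j56.8)/(181 + j114)

Z_in ≈ 154 − j46.6 Ω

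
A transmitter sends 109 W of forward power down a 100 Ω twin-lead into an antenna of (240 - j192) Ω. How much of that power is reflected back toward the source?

|Γ| = |(140 − j192)/(340 − j192)| = 0.609
|Γ|² = 0.37
P_refl = |Γ|²·P_inc = 40.4 W, P_del = (1 − |Γ|²)·P_inc = 68.6 W

P_reflected ≈ 40.4 W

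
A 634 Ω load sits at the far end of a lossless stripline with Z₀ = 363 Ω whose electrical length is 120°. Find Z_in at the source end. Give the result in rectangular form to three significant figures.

tan(βl) = tan(120°) = -1.73
Z_in = Z_0·(Z_L + jZ_0·tanβl)/(Z_0 + jZ_L·tanβl)
     = 363·(634 − j629)/(363 − j1100)

Z_in ≈ 250 + j127 Ω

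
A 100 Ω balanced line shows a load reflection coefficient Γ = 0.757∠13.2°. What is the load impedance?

Z_L ≈ 431 + j349 Ω

Z_L = Z_0·(1 + Γ)/(1 − Γ) = 100·(1.74 + j0.173)/(0.263 − j0.173)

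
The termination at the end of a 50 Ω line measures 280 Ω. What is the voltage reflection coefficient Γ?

Γ = 0.697

Γ = (Z_L − Z_0)/(Z_L + Z_0) = (280 − 50)/(280 + 50) = 230/330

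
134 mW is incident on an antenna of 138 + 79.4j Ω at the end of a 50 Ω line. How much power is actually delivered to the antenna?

P_delivered ≈ 88.8 mW

|Γ| = |(88 + j79.4)/(188 + j79.4)| = 0.581
|Γ|² = 0.337
P_refl = |Γ|²·P_inc = 45.2 mW, P_del = (1 − |Γ|²)·P_inc = 88.8 mW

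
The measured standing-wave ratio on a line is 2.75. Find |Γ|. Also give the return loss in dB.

|Γ| = (S − 1)/(S + 1) = (2.75 − 1)/(2.75 + 1) = 1.75/3.75
RL = −20·log₁₀|Γ| = −20·log₁₀(0.467)

|Γ| ≈ 0.467; return loss ≈ 6.62 dB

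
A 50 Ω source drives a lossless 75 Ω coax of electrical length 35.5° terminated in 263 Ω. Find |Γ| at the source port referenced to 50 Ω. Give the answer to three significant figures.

tan(βl) = 0.713
Z_in = Z_0·(Z_L + jZ_0·tanβl)/(Z_0 + jZ_L·tanβl) = 54.7 − j83.3 Ω
Γ_s = (Z_in − Z_s)/(Z_in + Z_s) = (4.68 − j83.3)/(105 − j83.3), |Γ_s| = 0.624

|Γ| ≈ 0.624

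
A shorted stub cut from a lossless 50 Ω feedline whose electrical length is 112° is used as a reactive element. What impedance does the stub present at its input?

tan(βl) = -2.48
For a shorted stub, Z_in = jZ_0·tan(βl)

Z_in ≈ −j124 Ω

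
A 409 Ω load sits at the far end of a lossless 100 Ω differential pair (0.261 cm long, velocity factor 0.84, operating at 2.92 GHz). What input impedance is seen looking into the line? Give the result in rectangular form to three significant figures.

λ = v/f = 0.84·c / 2.92 GHz = 0.0863 m
βl = 2π·l/λ = 2π × 0.0302 = 10.9°
tan(βl) = tan(10.9°) = 0.192
Z_in = Z_0·(Z_L + jZ_0·tanβl)/(Z_0 + jZ_L·tanβl)
     = 100·(409 + j19.2)/(100 + j78.7)

Z_in ≈ 262 − j187 Ω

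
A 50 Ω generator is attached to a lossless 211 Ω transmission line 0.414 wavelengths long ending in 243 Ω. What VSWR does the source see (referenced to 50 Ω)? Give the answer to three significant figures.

VSWR ≈ 4.55

βl = 2π × 0.414 = 149°
tan(βl) = -0.6
Z_in = Z_0·(Z_L + jZ_0·tanβl)/(Z_0 + jZ_L·tanβl) = 224 + j28 Ω
Γ_s = (Z_in − Z_s)/(Z_in + Z_s) = (174 + j28)/(274 + j28), |Γ_s| = 0.639
VSWR = (1 + |Γ_s|)/(1 − |Γ_s|)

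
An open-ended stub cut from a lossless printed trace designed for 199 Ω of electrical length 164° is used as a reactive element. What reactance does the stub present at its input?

X_in ≈ 694 Ω (inductive)

tan(βl) = -0.287
For an open-ended stub, Z_in = −jZ_0·cot(βl) = −jZ_0/tan(βl)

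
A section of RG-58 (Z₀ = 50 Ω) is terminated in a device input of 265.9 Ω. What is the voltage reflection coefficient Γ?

Γ = 0.683

Γ = (Z_L − Z_0)/(Z_L + Z_0) = (265.9 − 50)/(265.9 + 50) = 215.9/315.9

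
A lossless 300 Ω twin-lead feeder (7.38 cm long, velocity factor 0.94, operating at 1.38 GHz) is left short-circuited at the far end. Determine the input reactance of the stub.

X_in ≈ -357 Ω (capacitive)

λ = v/f = 0.94·c / 1.38 GHz = 0.204 m
βl = 2π·l/λ = 2π × 0.361 = 130°
tan(βl) = -1.19
For a short-circuited stub, Z_in = jZ_0·tan(βl)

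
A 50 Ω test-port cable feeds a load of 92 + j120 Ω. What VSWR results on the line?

VSWR ≈ 5.33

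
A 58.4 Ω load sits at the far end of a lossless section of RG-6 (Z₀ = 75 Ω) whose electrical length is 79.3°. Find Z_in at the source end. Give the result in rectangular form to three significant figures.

tan(βl) = tan(79.3°) = 5.29
Z_in = Z_0·(Z_L + jZ_0·tanβl)/(Z_0 + jZ_L·tanβl)
     = 75·(58.4 + j397)/(75 + j309)

Z_in ≈ 94.2 + j8.69 Ω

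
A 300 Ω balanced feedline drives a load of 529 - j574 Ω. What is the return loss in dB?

RL ≈ 4.25 dB

Γ = (229 − j574)/(829 − j574), |Γ| = 0.613
RL = −20·log₁₀|Γ| = −20·log₁₀(0.613)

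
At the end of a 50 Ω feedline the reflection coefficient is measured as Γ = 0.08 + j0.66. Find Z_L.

Z_L ≈ 21.8 + j51.5 Ω

Z_L = Z_0·(1 + Γ)/(1 − Γ) = 50·(1.08 + j0.66)/(0.92 − j0.66)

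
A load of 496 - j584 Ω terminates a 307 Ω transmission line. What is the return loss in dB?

RL ≈ 4.18 dB

Γ = (189 − j584)/(803 − j584), |Γ| = 0.618
RL = −20·log₁₀|Γ| = −20·log₁₀(0.618)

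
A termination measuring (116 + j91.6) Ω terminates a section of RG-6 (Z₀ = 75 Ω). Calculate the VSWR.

VSWR ≈ 2.8

Γ = (Z_L − Z_0)/(Z_L + Z_0) = (41 + j91.6)/(191 + j91.6)
|Γ| = 100/212 = 0.474
VSWR = (1 + |Γ|)/(1 − |Γ|) = 1.47/0.526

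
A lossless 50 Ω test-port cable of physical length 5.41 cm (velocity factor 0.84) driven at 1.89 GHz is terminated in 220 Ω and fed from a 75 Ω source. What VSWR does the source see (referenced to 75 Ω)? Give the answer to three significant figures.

VSWR ≈ 4.11

λ = v/f = 0.84·c / 1.89 GHz = 0.133 m
βl = 2π·l/λ = 2π × 0.406 = 146°
tan(βl) = -0.673
Z_in = Z_0·(Z_L + jZ_0·tanβl)/(Z_0 + jZ_L·tanβl) = 32.7 + j63.3 Ω
Γ_s = (Z_in − Z_s)/(Z_in + Z_s) = (-42.3 + j63.3)/(108 + j63.3), |Γ_s| = 0.609
VSWR = (1 + |Γ_s|)/(1 − |Γ_s|)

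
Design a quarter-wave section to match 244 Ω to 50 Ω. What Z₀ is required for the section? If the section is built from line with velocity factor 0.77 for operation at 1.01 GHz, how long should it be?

Z_qwt = √(Z_0·R_L) = √(50 × 244) = √12200
λ = 0.77·c/f = 0.229 m, so l = λ/4 = 0.0572 m

Z_qwt ≈ 110 Ω; length ≈ 5.72 cm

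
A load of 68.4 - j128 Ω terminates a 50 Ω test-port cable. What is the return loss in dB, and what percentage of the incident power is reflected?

Γ = (18.4 − j128)/(118.4 − j128), |Γ| = 0.742
RL = −20·log₁₀(0.742) = 2.6 dB
P_refl/P_inc = |Γ|² = 0.55

RL ≈ 2.6 dB; 55% of incident power reflected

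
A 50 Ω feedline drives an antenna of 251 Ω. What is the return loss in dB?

RL ≈ 3.51 dB

Γ = (251 − 50)/(251 + 50) = 0.668
RL = −20·log₁₀|Γ| = −20·log₁₀(0.668)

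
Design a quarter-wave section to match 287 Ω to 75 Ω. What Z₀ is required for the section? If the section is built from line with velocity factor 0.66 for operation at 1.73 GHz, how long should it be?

Z_qwt = √(Z_0·R_L) = √(75 × 287) = √21520
λ = 0.66·c/f = 0.114 m, so l = λ/4 = 0.0286 m

Z_qwt ≈ 147 Ω; length ≈ 2.86 cm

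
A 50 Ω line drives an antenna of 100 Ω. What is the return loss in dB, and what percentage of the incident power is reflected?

RL ≈ 9.54 dB; 11.1% of incident power reflected

Γ = (100 − 50)/(100 + 50) = 0.333
RL = −20·log₁₀(0.333) = 9.54 dB
P_refl/P_inc = |Γ|² = 0.111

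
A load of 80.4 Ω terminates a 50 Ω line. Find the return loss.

RL ≈ 12.6 dB

Γ = (80.4 − 50)/(80.4 + 50) = 0.233
RL = −20·log₁₀|Γ| = −20·log₁₀(0.233)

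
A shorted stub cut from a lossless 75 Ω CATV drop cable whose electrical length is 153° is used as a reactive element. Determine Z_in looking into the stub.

tan(βl) = -0.51
For a shorted stub, Z_in = jZ_0·tan(βl)

Z_in ≈ −j38.2 Ω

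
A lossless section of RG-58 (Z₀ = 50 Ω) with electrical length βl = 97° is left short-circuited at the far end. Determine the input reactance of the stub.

tan(βl) = -8.14
For a short-circuited stub, Z_in = jZ_0·tan(βl)

X_in ≈ -407 Ω (capacitive)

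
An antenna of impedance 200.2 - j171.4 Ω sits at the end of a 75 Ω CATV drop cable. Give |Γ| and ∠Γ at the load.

Γ ≈ 0.655 ∠ -21.9°

Γ = (Z_L − Z_0)/(Z_L + Z_0) = (125.2 − j171.4)/(275.2 − j171.4)
|Γ| = 212/324 = 0.655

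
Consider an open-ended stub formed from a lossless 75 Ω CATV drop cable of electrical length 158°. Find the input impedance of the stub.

Z_in ≈ +j186 Ω

tan(βl) = -0.404
For an open-ended stub, Z_in = −jZ_0·cot(βl) = −jZ_0/tan(βl)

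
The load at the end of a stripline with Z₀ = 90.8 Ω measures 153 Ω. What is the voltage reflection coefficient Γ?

Γ = (Z_L − Z_0)/(Z_L + Z_0) = (153 − 90.8)/(153 + 90.8) = 62.2/243.8

Γ = 0.255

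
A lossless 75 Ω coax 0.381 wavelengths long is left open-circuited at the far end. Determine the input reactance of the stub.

X_in ≈ 80.9 Ω (inductive)

βl = 2π × 0.381 = 137°
tan(βl) = -0.927
For an open-circuited stub, Z_in = −jZ_0·cot(βl) = −jZ_0/tan(βl)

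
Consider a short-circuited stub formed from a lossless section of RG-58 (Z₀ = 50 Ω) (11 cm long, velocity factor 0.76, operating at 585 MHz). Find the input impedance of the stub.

Z_in ≈ −j243 Ω

λ = v/f = 0.76·c / 585 MHz = 0.39 m
βl = 2π·l/λ = 2π × 0.282 = 102°
tan(βl) = -4.87
For a short-circuited stub, Z_in = jZ_0·tan(βl)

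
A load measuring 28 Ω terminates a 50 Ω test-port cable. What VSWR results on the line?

VSWR ≈ 1.79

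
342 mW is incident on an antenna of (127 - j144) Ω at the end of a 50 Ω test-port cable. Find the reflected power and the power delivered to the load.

P_reflected ≈ 175 mW; P_delivered ≈ 167 mW

|Γ| = |(77 − j144)/(177 − j144)| = 0.716
|Γ|² = 0.512
P_refl = |Γ|²·P_inc = 175 mW, P_del = (1 − |Γ|²)·P_inc = 167 mW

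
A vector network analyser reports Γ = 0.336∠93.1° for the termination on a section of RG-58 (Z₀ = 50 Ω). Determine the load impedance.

Z_L ≈ 38.6 + j29.2 Ω

Z_L = Z_0·(1 + Γ)/(1 − Γ) = 50·(0.982 + j0.336)/(1.02 − j0.336)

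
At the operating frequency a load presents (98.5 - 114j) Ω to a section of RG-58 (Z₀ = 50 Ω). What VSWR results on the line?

VSWR ≈ 4.91

Γ = (Z_L − Z_0)/(Z_L + Z_0) = (48.5 − j114)/(148.5 − j114)
|Γ| = 124/187 = 0.662
VSWR = (1 + |Γ|)/(1 − |Γ|) = 1.66/0.338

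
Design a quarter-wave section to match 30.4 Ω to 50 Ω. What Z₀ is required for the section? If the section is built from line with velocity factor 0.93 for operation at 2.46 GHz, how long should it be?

Z_qwt ≈ 39 Ω; length ≈ 2.84 cm

Z_qwt = √(Z_0·R_L) = √(50 × 30.4) = √1520
λ = 0.93·c/f = 0.113 m, so l = λ/4 = 0.0284 m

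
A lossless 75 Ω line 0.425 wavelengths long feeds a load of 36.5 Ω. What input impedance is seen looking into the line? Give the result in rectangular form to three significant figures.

Z_in ≈ 43.3 − j27.5 Ω

βl = 2π × 0.425 = 153°
tan(βl) = tan(153°) = -0.51
Z_in = Z_0·(Z_L + jZ_0·tanβl)/(Z_0 + jZ_L·tanβl)
     = 75·(36.5 − j38.2)/(75 − j18.6)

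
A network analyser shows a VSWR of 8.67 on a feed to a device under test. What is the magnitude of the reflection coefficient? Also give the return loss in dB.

|Γ| ≈ 0.793; return loss ≈ 2.01 dB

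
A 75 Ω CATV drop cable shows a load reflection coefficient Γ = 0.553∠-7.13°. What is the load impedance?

Z_L ≈ 250 − j49.4 Ω

Z_L = Z_0·(1 + Γ)/(1 − Γ) = 75·(1.55 − j0.0686)/(0.451 + j0.0686)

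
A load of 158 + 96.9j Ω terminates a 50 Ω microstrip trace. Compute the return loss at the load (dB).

Γ = (108 + j96.9)/(208 + j96.9), |Γ| = 0.632
RL = −20·log₁₀|Γ| = −20·log₁₀(0.632)

RL ≈ 3.98 dB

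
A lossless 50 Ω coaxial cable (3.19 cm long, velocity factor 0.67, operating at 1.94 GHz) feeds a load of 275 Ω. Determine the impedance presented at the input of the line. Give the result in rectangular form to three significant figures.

Z_in ≈ 10.4 + j18.3 Ω

λ = v/f = 0.67·c / 1.94 GHz = 0.104 m
βl = 2π·l/λ = 2π × 0.308 = 111°
tan(βl) = tan(111°) = -2.63
Z_in = Z_0·(Z_L + jZ_0·tanβl)/(Z_0 + jZ_L·tanβl)
     = 50·(275 − j131)/(50 − j722)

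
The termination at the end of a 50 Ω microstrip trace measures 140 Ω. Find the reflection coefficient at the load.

Γ = (Z_L − Z_0)/(Z_L + Z_0) = (140 − 50)/(140 + 50) = 90/190

Γ = 0.474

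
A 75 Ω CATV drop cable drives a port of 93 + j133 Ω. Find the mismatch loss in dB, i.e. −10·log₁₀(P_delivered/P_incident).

mismatch loss ≈ 2.16 dB

Γ = (18 + j133)/(168 + j133), |Γ| = 0.626
|Γ|² = 0.392, so P_del/P_inc = 1 − |Γ|² = 0.608
ML = −10·log₁₀(1 − |Γ|²)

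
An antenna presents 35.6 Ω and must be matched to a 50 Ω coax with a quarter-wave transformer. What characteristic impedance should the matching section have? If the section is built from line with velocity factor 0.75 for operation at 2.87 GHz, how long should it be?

Z_qwt = √(Z_0·R_L) = √(50 × 35.6) = √1780
λ = 0.75·c/f = 0.0784 m, so l = λ/4 = 0.0196 m

Z_qwt ≈ 42.2 Ω; length ≈ 1.96 cm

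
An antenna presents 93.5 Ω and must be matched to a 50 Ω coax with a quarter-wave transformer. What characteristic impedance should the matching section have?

Z_qwt = √(Z_0·R_L) = √(50 × 93.5) = √4675

Z_qwt ≈ 68.4 Ω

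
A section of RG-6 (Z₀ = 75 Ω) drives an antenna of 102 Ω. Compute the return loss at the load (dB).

RL ≈ 16.3 dB

Γ = (102 − 75)/(102 + 75) = 0.153
RL = −20·log₁₀|Γ| = −20·log₁₀(0.153)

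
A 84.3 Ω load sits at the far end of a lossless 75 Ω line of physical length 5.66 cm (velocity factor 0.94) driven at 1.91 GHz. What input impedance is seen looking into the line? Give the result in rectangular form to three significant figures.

Z_in ≈ 75.4 + j8.79 Ω

λ = v/f = 0.94·c / 1.91 GHz = 0.148 m
βl = 2π·l/λ = 2π × 0.383 = 138°
tan(βl) = tan(138°) = -0.9
Z_in = Z_0·(Z_L + jZ_0·tanβl)/(Z_0 + jZ_L·tanβl)
     = 75·(84.3 − j67.5)/(75 − j75.9)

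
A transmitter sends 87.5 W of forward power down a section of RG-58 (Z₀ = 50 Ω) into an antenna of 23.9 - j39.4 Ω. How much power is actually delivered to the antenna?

|Γ| = |(-26.1 − j39.4)/(73.9 − j39.4)| = 0.564
|Γ|² = 0.318
P_refl = |Γ|²·P_inc = 27.9 W, P_del = (1 − |Γ|²)·P_inc = 59.6 W

P_delivered ≈ 59.6 W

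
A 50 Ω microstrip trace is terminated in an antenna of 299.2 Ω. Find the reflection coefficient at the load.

Γ = 0.714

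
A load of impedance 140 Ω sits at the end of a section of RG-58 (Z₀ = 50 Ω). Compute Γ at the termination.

Γ = 0.474

Γ = (Z_L − Z_0)/(Z_L + Z_0) = (140 − 50)/(140 + 50) = 90/190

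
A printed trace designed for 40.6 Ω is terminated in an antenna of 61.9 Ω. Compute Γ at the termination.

Γ = 0.208

Γ = (Z_L − Z_0)/(Z_L + Z_0) = (61.9 − 40.6)/(61.9 + 40.6) = 21.3/102.5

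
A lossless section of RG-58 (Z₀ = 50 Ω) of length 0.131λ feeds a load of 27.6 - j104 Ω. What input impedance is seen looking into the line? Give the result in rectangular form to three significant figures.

Z_in ≈ 5.49 − j16.5 Ω

βl = 2π × 0.131 = 47.2°
tan(βl) = tan(47.2°) = 1.08
Z_in = Z_0·(Z_L + jZ_0·tanβl)/(Z_0 + jZ_L·tanβl)
     = 50·(27.6 − j50.1)/(162 + j29.8)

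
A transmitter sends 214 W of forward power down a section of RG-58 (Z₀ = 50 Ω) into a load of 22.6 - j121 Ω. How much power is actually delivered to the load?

P_delivered ≈ 48.6 W

|Γ| = |(-27.4 − j121)/(72.6 − j121)| = 0.879
|Γ|² = 0.773
P_refl = |Γ|²·P_inc = 165 W, P_del = (1 − |Γ|²)·P_inc = 48.6 W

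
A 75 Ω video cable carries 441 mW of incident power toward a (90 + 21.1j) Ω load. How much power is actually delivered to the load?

P_delivered ≈ 430 mW

|Γ| = |(15 + j21.1)/(165 + j21.1)| = 0.156
|Γ|² = 0.0242
P_refl = |Γ|²·P_inc = 10.7 mW, P_del = (1 − |Γ|²)·P_inc = 430 mW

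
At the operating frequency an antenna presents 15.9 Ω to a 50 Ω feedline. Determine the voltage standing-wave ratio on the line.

VSWR ≈ 3.14

For a purely resistive load, VSWR = R_L/Z_0 or Z_0/R_L (whichever > 1) = 50/15.9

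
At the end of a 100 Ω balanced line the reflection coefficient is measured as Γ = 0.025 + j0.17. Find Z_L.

Z_L = Z_0·(1 + Γ)/(1 − Γ) = 100·(1.02 + j0.17)/(0.975 − j0.17)

Z_L ≈ 99.1 + j34.7 Ω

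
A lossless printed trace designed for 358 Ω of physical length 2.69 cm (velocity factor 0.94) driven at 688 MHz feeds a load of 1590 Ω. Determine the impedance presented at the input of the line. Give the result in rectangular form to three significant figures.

λ = v/f = 0.94·c / 688 MHz = 0.41 m
βl = 2π·l/λ = 2π × 0.0656 = 23.6°
tan(βl) = tan(23.6°) = 0.437
Z_in = Z_0·(Z_L + jZ_0·tanβl)/(Z_0 + jZ_L·tanβl)
     = 358·(1590 + j157)/(358 + j696)

Z_in ≈ 397 − j614 Ω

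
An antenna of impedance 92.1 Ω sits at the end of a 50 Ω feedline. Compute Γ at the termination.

Γ = (Z_L − Z_0)/(Z_L + Z_0) = (92.1 − 50)/(92.1 + 50) = 42.1/142.1

Γ = 0.296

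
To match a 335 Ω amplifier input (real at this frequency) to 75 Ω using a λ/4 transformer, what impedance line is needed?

Z_qwt ≈ 159 Ω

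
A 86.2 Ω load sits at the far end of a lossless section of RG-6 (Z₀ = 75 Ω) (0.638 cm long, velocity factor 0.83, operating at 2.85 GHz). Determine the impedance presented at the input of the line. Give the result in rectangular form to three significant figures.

λ = v/f = 0.83·c / 2.85 GHz = 0.0874 m
βl = 2π·l/λ = 2π × 0.073 = 26.3°
tan(βl) = tan(26.3°) = 0.494
Z_in = Z_0·(Z_L + jZ_0·tanβl)/(Z_0 + jZ_L·tanβl)
     = 75·(86.2 + j37)/(75 + j42.6)

Z_in ≈ 81.1 − j8.99 Ω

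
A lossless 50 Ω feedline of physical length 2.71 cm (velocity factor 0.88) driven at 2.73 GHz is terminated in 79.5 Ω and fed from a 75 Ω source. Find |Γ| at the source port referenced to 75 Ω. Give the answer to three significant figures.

|Γ| ≈ 0.403

λ = v/f = 0.88·c / 2.73 GHz = 0.0967 m
βl = 2π·l/λ = 2π × 0.28 = 101°
tan(βl) = -5.2
Z_in = Z_0·(Z_L + jZ_0·tanβl)/(Z_0 + jZ_L·tanβl) = 32.1 + j5.73 Ω
Γ_s = (Z_in − Z_s)/(Z_in + Z_s) = (-42.9 + j5.73)/(107 + j5.73), |Γ_s| = 0.403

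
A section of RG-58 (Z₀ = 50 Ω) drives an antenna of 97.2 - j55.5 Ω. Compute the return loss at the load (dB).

Γ = (47.2 − j55.5)/(147.2 − j55.5), |Γ| = 0.463
RL = −20·log₁₀|Γ| = −20·log₁₀(0.463)

RL ≈ 6.69 dB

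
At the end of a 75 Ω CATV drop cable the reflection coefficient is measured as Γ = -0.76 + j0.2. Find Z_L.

Z_L ≈ 9.14 + j9.56 Ω

Z_L = Z_0·(1 + Γ)/(1 − Γ) = 75·(0.24 + j0.2)/(1.76 − j0.2)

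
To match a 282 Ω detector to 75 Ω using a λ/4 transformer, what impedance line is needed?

Z_qwt = √(Z_0·R_L) = √(75 × 282) = √21150

Z_qwt ≈ 145 Ω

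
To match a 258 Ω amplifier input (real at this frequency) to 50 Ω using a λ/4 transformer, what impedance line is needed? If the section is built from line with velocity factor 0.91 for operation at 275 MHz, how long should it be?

Z_qwt = √(Z_0·R_L) = √(50 × 258) = √12900
λ = 0.91·c/f = 0.993 m, so l = λ/4 = 0.248 m

Z_qwt ≈ 114 Ω; length ≈ 24.8 cm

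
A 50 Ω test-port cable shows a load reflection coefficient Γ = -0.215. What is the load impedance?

Z_L = Z_0·(1 + Γ)/(1 − Γ) = 50·(0.785)/(1.22)

Z_L ≈ 32.3 Ω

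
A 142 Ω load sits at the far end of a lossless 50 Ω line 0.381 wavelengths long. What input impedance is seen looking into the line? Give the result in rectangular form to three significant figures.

βl = 2π × 0.381 = 137°
tan(βl) = tan(137°) = -0.927
Z_in = Z_0·(Z_L + jZ_0·tanβl)/(Z_0 + jZ_L·tanβl)
     = 50·(142 − j46.4)/(50 − j132)

Z_in ≈ 33.3 + j41.3 Ω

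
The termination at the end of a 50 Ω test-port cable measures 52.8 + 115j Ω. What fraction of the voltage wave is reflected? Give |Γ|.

|Γ| ≈ 0.746

Γ = (Z_L − Z_0)/(Z_L + Z_0) = (2.8 + j115)/(102.8 + j115)
|Γ| = 115/154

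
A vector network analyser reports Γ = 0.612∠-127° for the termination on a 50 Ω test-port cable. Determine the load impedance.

Z_L ≈ 14.8 − j23.2 Ω

Z_L = Z_0·(1 + Γ)/(1 − Γ) = 50·(0.632 − j0.489)/(1.37 + j0.489)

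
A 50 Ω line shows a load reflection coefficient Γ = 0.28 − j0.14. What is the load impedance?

Z_L = Z_0·(1 + Γ)/(1 − Γ) = 50·(1.28 − j0.14)/(0.72 + j0.14)

Z_L ≈ 83.8 − j26 Ω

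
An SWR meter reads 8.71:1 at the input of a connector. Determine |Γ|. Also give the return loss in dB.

|Γ| ≈ 0.794; return loss ≈ 2 dB

|Γ| = (S − 1)/(S + 1) = (8.71 − 1)/(8.71 + 1) = 7.71/9.71
RL = −20·log₁₀|Γ| = −20·log₁₀(0.794)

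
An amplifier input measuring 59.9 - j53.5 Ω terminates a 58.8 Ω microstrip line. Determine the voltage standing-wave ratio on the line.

Γ = (Z_L − Z_0)/(Z_L + Z_0) = (1.1 − j53.5)/(118.7 − j53.5)
|Γ| = 53.5/130 = 0.411
VSWR = (1 + |Γ|)/(1 − |Γ|) = 1.41/0.589

VSWR ≈ 2.4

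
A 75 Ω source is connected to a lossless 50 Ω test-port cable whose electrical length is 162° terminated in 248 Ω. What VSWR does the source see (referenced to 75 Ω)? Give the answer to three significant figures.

VSWR ≈ 3.72

tan(βl) = -0.325
Z_in = Z_0·(Z_L + jZ_0·tanβl)/(Z_0 + jZ_L·tanβl) = 76.2 + j107 Ω
Γ_s = (Z_in − Z_s)/(Z_in + Z_s) = (1.22 + j107)/(151 + j107), |Γ_s| = 0.576
VSWR = (1 + |Γ_s|)/(1 − |Γ_s|)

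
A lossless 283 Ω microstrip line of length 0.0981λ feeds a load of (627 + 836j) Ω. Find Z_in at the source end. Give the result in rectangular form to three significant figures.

Z_in ≈ 257 − j579 Ω

βl = 2π × 0.0981 = 35.3°
tan(βl) = tan(35.3°) = 0.708
Z_in = Z_0·(Z_L + jZ_0·tanβl)/(Z_0 + jZ_L·tanβl)
     = 283·(627 + j1040)/(-309 + j444)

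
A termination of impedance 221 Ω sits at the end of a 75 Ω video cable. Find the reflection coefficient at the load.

Γ = (Z_L − Z_0)/(Z_L + Z_0) = (221 − 75)/(221 + 75) = 146/296

Γ = 0.493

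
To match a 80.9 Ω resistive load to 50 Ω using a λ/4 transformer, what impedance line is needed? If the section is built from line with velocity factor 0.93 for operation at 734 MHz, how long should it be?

Z_qwt = √(Z_0·R_L) = √(50 × 80.9) = √4045
λ = 0.93·c/f = 0.38 m, so l = λ/4 = 0.095 m

Z_qwt ≈ 63.6 Ω; length ≈ 9.5 cm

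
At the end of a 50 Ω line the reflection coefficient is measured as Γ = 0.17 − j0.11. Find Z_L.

Z_L = Z_0·(1 + Γ)/(1 − Γ) = 50·(1.17 − j0.11)/(0.83 + j0.11)

Z_L ≈ 68.4 − j15.7 Ω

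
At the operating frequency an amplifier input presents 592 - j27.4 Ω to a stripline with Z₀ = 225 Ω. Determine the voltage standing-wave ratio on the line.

VSWR ≈ 2.64

Γ = (Z_L − Z_0)/(Z_L + Z_0) = (367 − j27.4)/(817 − j27.4)
|Γ| = 368/817 = 0.45
VSWR = (1 + |Γ|)/(1 − |Γ|) = 1.45/0.55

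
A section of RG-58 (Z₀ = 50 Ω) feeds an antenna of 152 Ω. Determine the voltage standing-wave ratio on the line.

For a purely resistive load, VSWR = R_L/Z_0 or Z_0/R_L (whichever > 1) = 152/50

VSWR ≈ 3.04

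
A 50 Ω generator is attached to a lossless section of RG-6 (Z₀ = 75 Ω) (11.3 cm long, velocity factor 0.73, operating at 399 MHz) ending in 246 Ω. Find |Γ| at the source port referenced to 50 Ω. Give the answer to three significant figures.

|Γ| ≈ 0.414

λ = v/f = 0.73·c / 399 MHz = 0.549 m
βl = 2π·l/λ = 2π × 0.206 = 74.1°
tan(βl) = 3.51
Z_in = Z_0·(Z_L + jZ_0·tanβl)/(Z_0 + jZ_L·tanβl) = 24.5 − j19.2 Ω
Γ_s = (Z_in − Z_s)/(Z_in + Z_s) = (-25.5 − j19.2)/(74.5 − j19.2), |Γ_s| = 0.414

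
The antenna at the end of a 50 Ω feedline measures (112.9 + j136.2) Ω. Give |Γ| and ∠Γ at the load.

Γ ≈ 0.707 ∠ 25.3°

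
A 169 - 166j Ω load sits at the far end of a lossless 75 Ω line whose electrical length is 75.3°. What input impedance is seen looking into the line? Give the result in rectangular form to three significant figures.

tan(βl) = tan(75.3°) = 3.81
Z_in = Z_0·(Z_L + jZ_0·tanβl)/(Z_0 + jZ_L·tanβl)
     = 75·(169 + j120)/(708 + j644)

Z_in ≈ 16.1 − j1.97 Ω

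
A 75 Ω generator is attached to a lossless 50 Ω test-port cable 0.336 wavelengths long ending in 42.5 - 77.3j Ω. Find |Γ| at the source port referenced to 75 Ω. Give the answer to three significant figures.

βl = 2π × 0.336 = 121°
tan(βl) = -1.67
Z_in = Z_0·(Z_L + jZ_0·tanβl)/(Z_0 + jZ_L·tanβl) = 35.7 + j69.8 Ω
Γ_s = (Z_in − Z_s)/(Z_in + Z_s) = (-39.3 + j69.8)/(111 + j69.8), |Γ_s| = 0.612

|Γ| ≈ 0.612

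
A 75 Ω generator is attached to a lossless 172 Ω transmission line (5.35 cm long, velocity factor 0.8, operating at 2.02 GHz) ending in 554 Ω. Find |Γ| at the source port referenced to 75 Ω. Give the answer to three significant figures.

|Γ| ≈ 0.746

λ = v/f = 0.8·c / 2.02 GHz = 0.119 m
βl = 2π·l/λ = 2π × 0.45 = 162°
tan(βl) = -0.323
Z_in = Z_0·(Z_L + jZ_0·tanβl)/(Z_0 + jZ_L·tanβl) = 294 + j250 Ω
Γ_s = (Z_in − Z_s)/(Z_in + Z_s) = (219 + j250)/(369 + j250), |Γ_s| = 0.746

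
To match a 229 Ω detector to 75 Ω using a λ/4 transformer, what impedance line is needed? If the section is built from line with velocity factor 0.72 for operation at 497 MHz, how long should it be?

Z_qwt ≈ 131 Ω; length ≈ 10.9 cm

Z_qwt = √(Z_0·R_L) = √(75 × 229) = √17180
λ = 0.72·c/f = 0.435 m, so l = λ/4 = 0.109 m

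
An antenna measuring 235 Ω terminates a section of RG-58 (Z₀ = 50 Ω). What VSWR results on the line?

Γ = (235 − 50)/(235 + 50) = 0.649
VSWR = (1 + 0.649)/(1 − 0.649)

VSWR ≈ 4.7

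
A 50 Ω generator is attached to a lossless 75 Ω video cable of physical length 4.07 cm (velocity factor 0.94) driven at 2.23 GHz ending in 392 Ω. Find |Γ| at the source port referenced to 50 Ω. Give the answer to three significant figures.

|Γ| ≈ 0.625

λ = v/f = 0.94·c / 2.23 GHz = 0.126 m
βl = 2π·l/λ = 2π × 0.322 = 116°
tan(βl) = -2.06
Z_in = Z_0·(Z_L + jZ_0·tanβl)/(Z_0 + jZ_L·tanβl) = 17.6 + j34.7 Ω
Γ_s = (Z_in − Z_s)/(Z_in + Z_s) = (-32.4 + j34.7)/(67.6 + j34.7), |Γ_s| = 0.625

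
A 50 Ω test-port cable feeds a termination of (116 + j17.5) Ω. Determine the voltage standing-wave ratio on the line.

Γ = (Z_L − Z_0)/(Z_L + Z_0) = (66 + j17.5)/(166 + j17.5)
|Γ| = 68.3/167 = 0.409
VSWR = (1 + |Γ|)/(1 − |Γ|) = 1.41/0.591

VSWR ≈ 2.38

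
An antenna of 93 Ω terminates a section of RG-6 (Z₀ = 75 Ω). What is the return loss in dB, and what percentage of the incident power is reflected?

Γ = (93 − 75)/(93 + 75) = 0.107
RL = −20·log₁₀(0.107) = 19.4 dB
P_refl/P_inc = |Γ|² = 0.0115

RL ≈ 19.4 dB; 1.15% of incident power reflected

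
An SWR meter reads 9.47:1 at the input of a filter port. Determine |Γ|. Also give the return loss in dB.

|Γ| ≈ 0.809; return loss ≈ 1.84 dB

|Γ| = (S − 1)/(S + 1) = (9.47 − 1)/(9.47 + 1) = 8.47/10.5
RL = −20·log₁₀|Γ| = −20·log₁₀(0.809)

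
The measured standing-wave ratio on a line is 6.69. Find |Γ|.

|Γ| = (S − 1)/(S + 1) = (6.69 − 1)/(6.69 + 1) = 5.69/7.69

|Γ| ≈ 0.74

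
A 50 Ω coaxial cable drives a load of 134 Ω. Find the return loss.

Γ = (134 − 50)/(134 + 50) = 0.457
RL = −20·log₁₀|Γ| = −20·log₁₀(0.457)

RL ≈ 6.81 dB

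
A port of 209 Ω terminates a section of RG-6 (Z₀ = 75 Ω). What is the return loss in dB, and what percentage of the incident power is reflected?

Γ = (209 − 75)/(209 + 75) = 0.472
RL = −20·log₁₀(0.472) = 6.52 dB
P_refl/P_inc = |Γ|² = 0.223

RL ≈ 6.52 dB; 22.3% of incident power reflected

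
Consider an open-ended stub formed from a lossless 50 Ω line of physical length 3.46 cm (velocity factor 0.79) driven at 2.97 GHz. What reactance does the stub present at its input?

X_in ≈ 113 Ω (inductive)

λ = v/f = 0.79·c / 2.97 GHz = 0.0798 m
βl = 2π·l/λ = 2π × 0.434 = 156°
tan(βl) = -0.443
For an open-ended stub, Z_in = −jZ_0·cot(βl) = −jZ_0/tan(βl)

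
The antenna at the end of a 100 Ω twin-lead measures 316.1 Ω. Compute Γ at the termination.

Γ = (Z_L − Z_0)/(Z_L + Z_0) = (316.1 − 100)/(316.1 + 100) = 216.1/416.1

Γ = 0.519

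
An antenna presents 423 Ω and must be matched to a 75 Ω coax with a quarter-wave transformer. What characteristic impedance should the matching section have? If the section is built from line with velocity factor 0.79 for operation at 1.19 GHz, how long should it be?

Z_qwt ≈ 178 Ω; length ≈ 4.98 cm

Z_qwt = √(Z_0·R_L) = √(75 × 423) = √31720
λ = 0.79·c/f = 0.199 m, so l = λ/4 = 0.0498 m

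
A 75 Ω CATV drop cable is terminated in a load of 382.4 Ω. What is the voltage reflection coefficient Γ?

Γ = (Z_L − Z_0)/(Z_L + Z_0) = (382.4 − 75)/(382.4 + 75) = 307.4/457.4

Γ = 0.672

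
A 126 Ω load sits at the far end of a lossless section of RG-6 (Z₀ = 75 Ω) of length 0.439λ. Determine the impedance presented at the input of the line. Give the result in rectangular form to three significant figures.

βl = 2π × 0.439 = 158°
tan(βl) = tan(158°) = -0.403
Z_in = Z_0·(Z_L + jZ_0·tanβl)/(Z_0 + jZ_L·tanβl)
     = 75·(126 − j30.2)/(75 − j50.8)

Z_in ≈ 100 + j37.8 Ω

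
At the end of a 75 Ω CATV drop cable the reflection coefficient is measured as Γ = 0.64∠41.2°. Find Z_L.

Z_L ≈ 99.2 + j142 Ω

Z_L = Z_0·(1 + Γ)/(1 − Γ) = 75·(1.48 + j0.422)/(0.518 − j0.422)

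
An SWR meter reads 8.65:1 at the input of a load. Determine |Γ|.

|Γ| = (S − 1)/(S + 1) = (8.65 − 1)/(8.65 + 1) = 7.65/9.65

|Γ| ≈ 0.793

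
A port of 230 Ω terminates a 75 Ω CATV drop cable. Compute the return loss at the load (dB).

RL ≈ 5.88 dB

Γ = (230 − 75)/(230 + 75) = 0.508
RL = −20·log₁₀|Γ| = −20·log₁₀(0.508)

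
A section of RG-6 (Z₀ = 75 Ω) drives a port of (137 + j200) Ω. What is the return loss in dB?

RL ≈ 2.87 dB

Γ = (62 + j200)/(212 + j200), |Γ| = 0.718
RL = −20·log₁₀|Γ| = −20·log₁₀(0.718)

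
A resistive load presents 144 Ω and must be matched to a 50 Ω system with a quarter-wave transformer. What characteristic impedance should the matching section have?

Z_qwt ≈ 84.9 Ω

Z_qwt = √(Z_0·R_L) = √(50 × 144) = √7200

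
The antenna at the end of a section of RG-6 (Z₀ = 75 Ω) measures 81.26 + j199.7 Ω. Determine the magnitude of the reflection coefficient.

Γ = (Z_L − Z_0)/(Z_L + Z_0) = (6.26 + j199.7)/(156.3 + j199.7)
|Γ| = 200/254

|Γ| ≈ 0.788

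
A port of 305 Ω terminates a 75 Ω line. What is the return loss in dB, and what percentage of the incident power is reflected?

Γ = (305 − 75)/(305 + 75) = 0.605
RL = −20·log₁₀(0.605) = 4.36 dB
P_refl/P_inc = |Γ|² = 0.366

RL ≈ 4.36 dB; 36.6% of incident power reflected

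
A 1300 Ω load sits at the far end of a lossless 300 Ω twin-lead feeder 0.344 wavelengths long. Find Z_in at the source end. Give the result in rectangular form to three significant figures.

Z_in ≈ 98 + j186 Ω

βl = 2π × 0.344 = 124°
tan(βl) = tan(124°) = -1.49
Z_in = Z_0·(Z_L + jZ_0·tanβl)/(Z_0 + jZ_L·tanβl)
     = 300·(1300 − j447)/(300 − j1940)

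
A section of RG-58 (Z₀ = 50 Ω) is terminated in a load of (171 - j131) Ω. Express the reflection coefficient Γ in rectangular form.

Γ ≈ 0.665 − j0.198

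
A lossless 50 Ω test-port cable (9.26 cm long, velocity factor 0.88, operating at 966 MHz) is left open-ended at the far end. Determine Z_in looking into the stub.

Z_in ≈ +j31.2 Ω

λ = v/f = 0.88·c / 966 MHz = 0.273 m
βl = 2π·l/λ = 2π × 0.339 = 122°
tan(βl) = -1.6
For an open-ended stub, Z_in = −jZ_0·cot(βl) = −jZ_0/tan(βl)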